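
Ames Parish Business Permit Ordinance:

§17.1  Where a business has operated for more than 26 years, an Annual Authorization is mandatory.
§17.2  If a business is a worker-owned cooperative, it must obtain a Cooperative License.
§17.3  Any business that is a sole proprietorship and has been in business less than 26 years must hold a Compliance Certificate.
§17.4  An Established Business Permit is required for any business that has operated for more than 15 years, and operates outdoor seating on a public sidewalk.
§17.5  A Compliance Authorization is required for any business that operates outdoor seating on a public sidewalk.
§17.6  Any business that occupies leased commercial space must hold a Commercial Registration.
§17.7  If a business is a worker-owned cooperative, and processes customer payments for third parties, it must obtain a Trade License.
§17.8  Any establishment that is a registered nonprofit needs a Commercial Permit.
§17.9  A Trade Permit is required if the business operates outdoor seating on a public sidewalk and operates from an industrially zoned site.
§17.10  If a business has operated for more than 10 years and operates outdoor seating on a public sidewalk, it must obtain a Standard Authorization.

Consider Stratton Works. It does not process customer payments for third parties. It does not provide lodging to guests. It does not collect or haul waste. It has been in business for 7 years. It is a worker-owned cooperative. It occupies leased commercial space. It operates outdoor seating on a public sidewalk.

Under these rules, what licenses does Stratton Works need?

§17.1 years in business 7 ≤ 26 → Annual Authorization not required.
§17.2 is a worker-owned cooperative → Cooperative License required.
§17.3 is a worker-owned cooperative (not: is a sole proprietorship); years in business 7 < 26 → Compliance Certificate not required.
§17.4 years in business 7 ≤ 15; operates outdoor seating on a public sidewalk → Established Business Permit not required.
§17.5 operates outdoor seating on a public sidewalk → Compliance Authorization required.
§17.6 occupies leased commercial space → Commercial Registration required.
§17.7 is a worker-owned cooperative; does not process customer payments for third parties → Trade License not required.
§17.8 is a worker-owned cooperative (not: is a registered nonprofit) → Commercial Permit not required.
§17.9 operates outdoor seating on a public sidewalk; occupies leased commercial space (not: operates from an industrially zoned site) → Trade Permit not required.
§17.10 years in business 7 ≤ 10; operates outdoor seating on a public sidewalk → Standard Authorization not required.

Commercial Registration, Compliance Authorization, Cooperative License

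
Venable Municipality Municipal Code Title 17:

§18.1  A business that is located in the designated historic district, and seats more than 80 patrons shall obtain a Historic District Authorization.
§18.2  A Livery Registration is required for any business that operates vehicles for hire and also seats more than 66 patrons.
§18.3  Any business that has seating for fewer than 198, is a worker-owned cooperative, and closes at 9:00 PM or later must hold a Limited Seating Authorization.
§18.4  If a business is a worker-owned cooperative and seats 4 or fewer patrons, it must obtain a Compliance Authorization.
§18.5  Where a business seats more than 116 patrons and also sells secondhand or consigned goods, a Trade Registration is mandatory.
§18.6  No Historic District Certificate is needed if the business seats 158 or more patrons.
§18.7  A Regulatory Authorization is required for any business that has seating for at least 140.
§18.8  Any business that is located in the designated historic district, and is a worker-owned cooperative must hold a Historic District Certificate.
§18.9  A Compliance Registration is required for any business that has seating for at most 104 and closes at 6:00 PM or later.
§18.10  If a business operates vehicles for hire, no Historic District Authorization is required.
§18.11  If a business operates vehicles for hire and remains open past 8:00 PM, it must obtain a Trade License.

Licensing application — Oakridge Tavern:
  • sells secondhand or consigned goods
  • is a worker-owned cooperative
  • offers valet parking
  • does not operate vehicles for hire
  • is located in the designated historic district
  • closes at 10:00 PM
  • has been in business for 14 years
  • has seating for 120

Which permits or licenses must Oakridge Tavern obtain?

Historic District Authorization, Historic District Certificate, Limited Seating Authorization, Trade Registration

§18.1 is located in the designated historic district; seating 120 > 80 → Historic District Authorization required.
§18.2 does not operate vehicles for hire; seating 120 > 66 → Livery Registration not required.
§18.3 seating 120 < 198; is a worker-owned cooperative; closes 10:00 PM, after 9:00 PM → Limited Seating Authorization required.
§18.4 is a worker-owned cooperative; seating 120 > 4 → Compliance Authorization not required.
§18.5 seating 120 > 116; sells secondhand or consigned goods → Trade Registration required.
§18.6 seating 120 < 158 → Historic District Certificate exemption does not apply.
§18.7 seating 120 < 140 → Regulatory Authorization not required.
§18.8 is located in the designated historic district; is a worker-owned cooperative → Historic District Certificate required.
§18.9 seating 120 > 104; closes 10:00 PM, after 6:00 PM → Compliance Registration not required.
§18.10 does not operate vehicles for hire → Historic District Authorization exemption does not apply.
§18.11 does not operate vehicles for hire; closes 10:00 PM, after 8:00 PM → Trade License not required.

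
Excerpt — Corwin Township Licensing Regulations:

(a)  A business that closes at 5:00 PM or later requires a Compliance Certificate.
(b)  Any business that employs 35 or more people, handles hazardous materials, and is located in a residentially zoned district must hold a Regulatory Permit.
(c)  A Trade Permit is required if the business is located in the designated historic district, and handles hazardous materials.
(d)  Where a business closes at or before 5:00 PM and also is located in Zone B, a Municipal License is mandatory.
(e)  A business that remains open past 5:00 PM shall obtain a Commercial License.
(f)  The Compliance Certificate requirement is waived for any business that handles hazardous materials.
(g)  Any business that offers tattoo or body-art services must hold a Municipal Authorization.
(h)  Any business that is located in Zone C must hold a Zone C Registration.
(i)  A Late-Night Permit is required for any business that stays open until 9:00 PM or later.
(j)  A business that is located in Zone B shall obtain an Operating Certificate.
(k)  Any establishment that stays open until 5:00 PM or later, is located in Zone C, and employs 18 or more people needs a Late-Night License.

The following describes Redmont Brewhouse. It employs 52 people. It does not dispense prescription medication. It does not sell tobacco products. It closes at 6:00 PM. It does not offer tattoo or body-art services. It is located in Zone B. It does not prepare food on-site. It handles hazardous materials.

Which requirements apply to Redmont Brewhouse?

Commercial License, Operating Certificate

(a) closes 6:00 PM, after 5:00 PM → Compliance Certificate required.
(b) employees 52 ≥ 35; handles hazardous materials; is located in Zone B (not: is located in a residentially zoned district) → Regulatory Permit not required.
(c) is located in Zone B (not: is located in the designated historic district); handles hazardous materials → Trade Permit not required.
(d) closes 6:00 PM, after 5:00 PM; is located in Zone B → Municipal License not required.
(e) closes 6:00 PM, after 5:00 PM → Commercial License required.
(f) handles hazardous materials → exempt from Compliance Certificate.
(g) does not offer tattoo or body-art services → Municipal Authorization not required.
(h) is located in Zone B (not: is located in Zone C) → Zone C Registration not required.
(i) closes 6:00 PM, at/before 9:00 PM → Late-Night Permit not required.
(j) is located in Zone B → Operating Certificate required.
(k) closes 6:00 PM, after 5:00 PM; is located in Zone B (not: is located in Zone C); employees 52 ≥ 18 → Late-Night License not required.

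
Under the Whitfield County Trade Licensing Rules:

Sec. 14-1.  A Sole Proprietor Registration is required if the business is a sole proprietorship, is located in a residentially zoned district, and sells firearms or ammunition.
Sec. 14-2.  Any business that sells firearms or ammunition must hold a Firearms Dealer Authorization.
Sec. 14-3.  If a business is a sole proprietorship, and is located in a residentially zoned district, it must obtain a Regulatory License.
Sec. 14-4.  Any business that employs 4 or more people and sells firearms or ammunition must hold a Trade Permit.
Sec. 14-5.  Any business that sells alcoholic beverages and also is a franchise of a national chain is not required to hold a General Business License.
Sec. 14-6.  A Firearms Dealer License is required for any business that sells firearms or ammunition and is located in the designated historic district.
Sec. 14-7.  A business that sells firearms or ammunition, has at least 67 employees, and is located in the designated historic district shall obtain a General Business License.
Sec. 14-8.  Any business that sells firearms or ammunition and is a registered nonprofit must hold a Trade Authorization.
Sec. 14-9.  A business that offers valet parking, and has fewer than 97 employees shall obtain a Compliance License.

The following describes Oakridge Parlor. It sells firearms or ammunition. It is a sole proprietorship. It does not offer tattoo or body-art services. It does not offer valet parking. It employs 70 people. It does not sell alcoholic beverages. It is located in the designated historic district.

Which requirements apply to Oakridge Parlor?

Sec. 14-1. is a sole proprietorship; is located in the designated historic district (not: is located in a residentially zoned district); sells firearms or ammunition → Sole Proprietor Registration not required.
Sec. 14-2. sells firearms or ammunition → Firearms Dealer Authorization required.
Sec. 14-3. is a sole proprietorship; is located in the designated historic district (not: is located in a residentially zoned district) → Regulatory License not required.
Sec. 14-4. employees 70 ≥ 4; sells firearms or ammunition → Trade Permit required.
Sec. 14-5. does not sell alcoholic beverages; is a sole proprietorship (not: is a franchise of a national chain) → General Business License exemption does not apply.
Sec. 14-6. sells firearms or ammunition; is located in the designated historic district → Firearms Dealer License required.
Sec. 14-7. sells firearms or ammunition; employees 70 ≥ 67; is located in the designated historic district → General Business License required.
Sec. 14-8. sells firearms or ammunition; is a sole proprietorship (not: is a registered nonprofit) → Trade Authorization not required.
Sec. 14-9. does not offer valet parking; employees 70 < 97 → Compliance License not required.

Firearms Dealer Authorization, Firearms Dealer License, General Business License, Trade Permit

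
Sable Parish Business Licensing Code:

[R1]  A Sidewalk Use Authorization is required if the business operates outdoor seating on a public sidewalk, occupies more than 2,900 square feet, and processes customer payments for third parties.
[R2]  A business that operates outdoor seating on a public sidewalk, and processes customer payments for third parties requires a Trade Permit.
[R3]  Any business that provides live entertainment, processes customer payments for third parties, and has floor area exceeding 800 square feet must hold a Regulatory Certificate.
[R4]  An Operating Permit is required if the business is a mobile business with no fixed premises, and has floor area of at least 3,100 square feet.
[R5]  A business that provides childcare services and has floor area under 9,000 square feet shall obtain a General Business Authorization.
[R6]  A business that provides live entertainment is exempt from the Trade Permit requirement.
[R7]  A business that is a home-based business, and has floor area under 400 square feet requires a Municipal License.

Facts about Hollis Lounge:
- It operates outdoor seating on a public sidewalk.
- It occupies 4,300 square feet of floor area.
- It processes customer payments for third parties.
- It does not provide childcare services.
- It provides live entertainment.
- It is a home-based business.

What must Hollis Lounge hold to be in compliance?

Regulatory Certificate, Sidewalk Use Authorization

[R1] operates outdoor seating on a public sidewalk; floor area 4,300 square feet > 2,900 square feet; processes customer payments for third parties → Sidewalk Use Authorization required.
[R2] operates outdoor seating on a public sidewalk; processes customer payments for third parties → Trade Permit required.
[R3] provides live entertainment; processes customer payments for third parties; floor area 4,300 square feet > 800 square feet → Regulatory Certificate required.
[R4] is a home-based business (not: is a mobile business with no fixed premises); floor area 4,300 square feet ≥ 3,100 square feet → Operating Permit not required.
[R5] does not provide childcare services; floor area 4,300 square feet < 9,000 square feet → General Business Authorization not required.
[R6] provides live entertainment → exempt from Trade Permit.
[R7] is a home-based business; floor area 4,300 square feet ≥ 400 square feet → Municipal License not required.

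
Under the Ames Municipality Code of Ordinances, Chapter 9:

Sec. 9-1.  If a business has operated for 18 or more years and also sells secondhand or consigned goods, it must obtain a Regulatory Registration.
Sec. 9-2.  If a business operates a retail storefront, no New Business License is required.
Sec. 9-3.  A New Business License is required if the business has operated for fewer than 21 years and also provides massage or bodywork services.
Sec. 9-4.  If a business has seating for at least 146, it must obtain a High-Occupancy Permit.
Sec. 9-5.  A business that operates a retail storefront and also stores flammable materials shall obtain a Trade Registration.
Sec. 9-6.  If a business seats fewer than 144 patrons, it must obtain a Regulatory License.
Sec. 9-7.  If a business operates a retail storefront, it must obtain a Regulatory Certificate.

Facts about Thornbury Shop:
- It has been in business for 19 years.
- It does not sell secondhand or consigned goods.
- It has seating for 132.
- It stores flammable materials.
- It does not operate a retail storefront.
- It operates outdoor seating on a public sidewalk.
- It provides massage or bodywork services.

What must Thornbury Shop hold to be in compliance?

New Business License, Regulatory License

Sec. 9-1. years in business 19 ≥ 18; does not sell secondhand or consigned goods → Regulatory Registration not required.
Sec. 9-2. does not operate a retail storefront → New Business License exemption does not apply.
Sec. 9-3. years in business 19 < 21; provides massage or bodywork services → New Business License required.
Sec. 9-4. seating 132 < 146 → High-Occupancy Permit not required.
Sec. 9-5. does not operate a retail storefront; stores flammable materials → Trade Registration not required.
Sec. 9-6. seating 132 < 144 → Regulatory License required.
Sec. 9-7. does not operate a retail storefront → Regulatory Certificate not required.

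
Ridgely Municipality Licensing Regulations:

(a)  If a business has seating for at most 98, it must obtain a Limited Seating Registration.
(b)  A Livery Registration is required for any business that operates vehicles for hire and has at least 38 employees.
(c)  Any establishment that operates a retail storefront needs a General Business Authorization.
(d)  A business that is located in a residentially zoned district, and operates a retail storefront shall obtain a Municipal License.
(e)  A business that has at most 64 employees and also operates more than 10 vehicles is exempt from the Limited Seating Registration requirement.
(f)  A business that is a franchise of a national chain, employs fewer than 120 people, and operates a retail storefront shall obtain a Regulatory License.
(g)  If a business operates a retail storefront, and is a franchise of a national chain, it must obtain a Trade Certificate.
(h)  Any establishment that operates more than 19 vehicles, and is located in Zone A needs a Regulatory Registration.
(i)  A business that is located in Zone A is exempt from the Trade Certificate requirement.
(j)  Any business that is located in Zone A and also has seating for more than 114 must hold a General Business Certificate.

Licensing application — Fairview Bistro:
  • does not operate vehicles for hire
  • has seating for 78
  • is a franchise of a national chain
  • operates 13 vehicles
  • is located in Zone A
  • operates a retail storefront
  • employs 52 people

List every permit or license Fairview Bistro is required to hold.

General Business Authorization, Regulatory License

(a) seating 78 ≤ 98 → Limited Seating Registration required.
(b) does not operate vehicles for hire; employees 52 ≥ 38 → Livery Registration not required.
(c) operates a retail storefront → General Business Authorization required.
(d) is located in Zone A (not: is located in a residentially zoned district); operates a retail storefront → Municipal License not required.
(e) employees 52 ≤ 64; vehicles 13 > 10 → exempt from Limited Seating Registration.
(f) is a franchise of a national chain; employees 52 < 120; operates a retail storefront → Regulatory License required.
(g) operates a retail storefront; is a franchise of a national chain → Trade Certificate required.
(h) vehicles 13 ≤ 19; is located in Zone A → Regulatory Registration not required.
(i) is located in Zone A → exempt from Trade Certificate.
(j) is located in Zone A; seating 78 ≤ 114 → General Business Certificate not required.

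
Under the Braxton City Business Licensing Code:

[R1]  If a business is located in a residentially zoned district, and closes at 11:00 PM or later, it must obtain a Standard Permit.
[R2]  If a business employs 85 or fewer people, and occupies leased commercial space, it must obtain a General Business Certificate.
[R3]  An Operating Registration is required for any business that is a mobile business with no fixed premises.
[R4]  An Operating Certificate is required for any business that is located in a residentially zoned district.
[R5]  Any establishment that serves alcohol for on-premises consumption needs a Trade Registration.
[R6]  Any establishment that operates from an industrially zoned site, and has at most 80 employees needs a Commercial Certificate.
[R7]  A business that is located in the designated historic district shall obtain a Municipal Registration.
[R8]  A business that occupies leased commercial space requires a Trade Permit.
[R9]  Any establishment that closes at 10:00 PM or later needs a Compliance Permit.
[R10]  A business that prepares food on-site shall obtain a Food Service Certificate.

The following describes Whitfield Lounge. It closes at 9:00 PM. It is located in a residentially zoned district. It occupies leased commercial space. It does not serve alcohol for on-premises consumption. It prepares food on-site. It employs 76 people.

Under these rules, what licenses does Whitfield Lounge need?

Food Service Certificate, General Business Certificate, Operating Certificate, Trade Permit

[R1] is located in a residentially zoned district; closes 9:00 PM, at/before 11:00 PM → Standard Permit not required.
[R2] employees 76 ≤ 85; occupies leased commercial space → General Business Certificate required.
[R3] occupies leased commercial space (not: is a mobile business with no fixed premises) → Operating Registration not required.
[R4] is located in a residentially zoned district → Operating Certificate required.
[R5] does not serve alcohol for on-premises consumption → Trade Registration not required.
[R6] occupies leased commercial space (not: operates from an industrially zoned site); employees 76 ≤ 80 → Commercial Certificate not required.
[R7] is located in a residentially zoned district (not: is located in the designated historic district) → Municipal Registration not required.
[R8] occupies leased commercial space → Trade Permit required.
[R9] closes 9:00 PM, at/before 10:00 PM → Compliance Permit not required.
[R10] prepares food on-site → Food Service Certificate required.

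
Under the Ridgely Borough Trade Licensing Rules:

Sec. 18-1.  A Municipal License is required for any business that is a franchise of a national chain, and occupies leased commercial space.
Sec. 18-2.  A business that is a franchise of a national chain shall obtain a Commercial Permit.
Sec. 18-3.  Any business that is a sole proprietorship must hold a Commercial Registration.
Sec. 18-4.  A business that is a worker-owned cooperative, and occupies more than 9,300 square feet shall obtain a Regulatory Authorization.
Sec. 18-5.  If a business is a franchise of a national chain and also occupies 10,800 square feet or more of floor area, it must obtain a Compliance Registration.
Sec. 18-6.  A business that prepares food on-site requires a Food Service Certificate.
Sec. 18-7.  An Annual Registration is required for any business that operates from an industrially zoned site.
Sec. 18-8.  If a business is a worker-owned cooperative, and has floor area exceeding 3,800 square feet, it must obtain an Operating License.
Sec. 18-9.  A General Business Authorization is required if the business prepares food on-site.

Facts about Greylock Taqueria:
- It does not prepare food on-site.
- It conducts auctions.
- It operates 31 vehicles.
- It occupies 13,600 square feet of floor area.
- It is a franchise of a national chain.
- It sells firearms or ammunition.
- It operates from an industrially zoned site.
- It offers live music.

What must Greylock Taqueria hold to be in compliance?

Sec. 18-1. is a franchise of a national chain; operates from an industrially zoned site (not: occupies leased commercial space) → Municipal License not required.
Sec. 18-2. is a franchise of a national chain → Commercial Permit required.
Sec. 18-3. is a franchise of a national chain (not: is a sole proprietorship) → Commercial Registration not required.
Sec. 18-4. is a franchise of a national chain (not: is a worker-owned cooperative); floor area 13,600 square feet > 9,300 square feet → Regulatory Authorization not required.
Sec. 18-5. is a franchise of a national chain; floor area 13,600 square feet ≥ 10,800 square feet → Compliance Registration required.
Sec. 18-6. does not prepare food on-site → Food Service Certificate not required.
Sec. 18-7. operates from an industrially zoned site → Annual Registration required.
Sec. 18-8. is a franchise of a national chain (not: is a worker-owned cooperative); floor area 13,600 square feet > 3,800 square feet → Operating License not required.
Sec. 18-9. does not prepare food on-site → General Business Authorization not required.

Annual Registration, Commercial Permit, Compliance Registration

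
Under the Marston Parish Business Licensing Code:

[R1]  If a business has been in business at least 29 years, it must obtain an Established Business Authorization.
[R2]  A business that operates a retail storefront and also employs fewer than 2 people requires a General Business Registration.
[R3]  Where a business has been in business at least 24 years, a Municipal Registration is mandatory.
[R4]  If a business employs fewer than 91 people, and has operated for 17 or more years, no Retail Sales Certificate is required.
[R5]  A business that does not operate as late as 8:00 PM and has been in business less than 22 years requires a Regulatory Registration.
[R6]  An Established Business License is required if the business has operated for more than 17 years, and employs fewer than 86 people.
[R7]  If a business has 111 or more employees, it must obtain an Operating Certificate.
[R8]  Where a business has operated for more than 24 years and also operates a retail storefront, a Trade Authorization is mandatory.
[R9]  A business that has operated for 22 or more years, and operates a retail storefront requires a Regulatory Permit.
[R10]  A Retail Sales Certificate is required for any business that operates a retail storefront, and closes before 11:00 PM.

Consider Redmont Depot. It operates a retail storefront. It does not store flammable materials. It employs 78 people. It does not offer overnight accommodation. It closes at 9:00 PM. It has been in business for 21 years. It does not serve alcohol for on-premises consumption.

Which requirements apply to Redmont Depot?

[R1] years in business 21 < 29 → Established Business Authorization not required.
[R2] operates a retail storefront; employees 78 ≥ 2 → General Business Registration not required.
[R3] years in business 21 < 24 → Municipal Registration not required.
[R4] employees 78 < 91; years in business 21 ≥ 17 → exempt from Retail Sales Certificate.
[R5] closes 9:00 PM, after 8:00 PM; years in business 21 < 22 → Regulatory Registration not required.
[R6] years in business 21 > 17; employees 78 < 86 → Established Business License required.
[R7] employees 78 < 111 → Operating Certificate not required.
[R8] years in business 21 ≤ 24; operates a retail storefront → Trade Authorization not required.
[R9] years in business 21 < 22; operates a retail storefront → Regulatory Permit not required.
[R10] operates a retail storefront; closes 9:00 PM, at/before 11:00 PM → Retail Sales Certificate required.

Established Business License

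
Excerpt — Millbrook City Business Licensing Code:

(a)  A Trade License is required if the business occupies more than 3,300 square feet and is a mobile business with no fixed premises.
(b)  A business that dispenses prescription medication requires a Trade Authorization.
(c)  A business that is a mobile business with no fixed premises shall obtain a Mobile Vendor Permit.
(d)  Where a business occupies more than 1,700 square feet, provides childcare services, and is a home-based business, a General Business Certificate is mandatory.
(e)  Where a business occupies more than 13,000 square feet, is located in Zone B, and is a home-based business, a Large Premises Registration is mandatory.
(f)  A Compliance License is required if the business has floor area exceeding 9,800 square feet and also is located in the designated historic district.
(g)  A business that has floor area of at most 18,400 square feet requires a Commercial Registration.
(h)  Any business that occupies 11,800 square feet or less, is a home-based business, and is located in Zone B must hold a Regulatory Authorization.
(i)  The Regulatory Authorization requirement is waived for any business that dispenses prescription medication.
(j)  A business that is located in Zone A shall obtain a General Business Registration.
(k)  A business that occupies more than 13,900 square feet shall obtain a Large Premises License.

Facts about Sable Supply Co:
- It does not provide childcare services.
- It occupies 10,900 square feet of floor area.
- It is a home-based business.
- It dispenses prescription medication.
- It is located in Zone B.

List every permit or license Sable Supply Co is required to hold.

Commercial Registration, Trade Authorization

(a) floor area 10,900 square feet > 3,300 square feet; is a home-based business (not: is a mobile business with no fixed premises) → Trade License not required.
(b) dispenses prescription medication → Trade Authorization required.
(c) is a home-based business (not: is a mobile business with no fixed premises) → Mobile Vendor Permit not required.
(d) floor area 10,900 square feet > 1,700 square feet; does not provide childcare services; is a home-based business → General Business Certificate not required.
(e) floor area 10,900 square feet ≤ 13,000 square feet; is located in Zone B; is a home-based business → Large Premises Registration not required.
(f) floor area 10,900 square feet > 9,800 square feet; is located in Zone B (not: is located in the designated historic district) → Compliance License not required.
(g) floor area 10,900 square feet ≤ 18,400 square feet → Commercial Registration required.
(h) floor area 10,900 square feet ≤ 11,800 square feet; is a home-based business; is located in Zone B → Regulatory Authorization required.
(i) dispenses prescription medication → exempt from Regulatory Authorization.
(j) is located in Zone B (not: is located in Zone A) → General Business Registration not required.
(k) floor area 10,900 square feet ≤ 13,900 square feet → Large Premises License not required.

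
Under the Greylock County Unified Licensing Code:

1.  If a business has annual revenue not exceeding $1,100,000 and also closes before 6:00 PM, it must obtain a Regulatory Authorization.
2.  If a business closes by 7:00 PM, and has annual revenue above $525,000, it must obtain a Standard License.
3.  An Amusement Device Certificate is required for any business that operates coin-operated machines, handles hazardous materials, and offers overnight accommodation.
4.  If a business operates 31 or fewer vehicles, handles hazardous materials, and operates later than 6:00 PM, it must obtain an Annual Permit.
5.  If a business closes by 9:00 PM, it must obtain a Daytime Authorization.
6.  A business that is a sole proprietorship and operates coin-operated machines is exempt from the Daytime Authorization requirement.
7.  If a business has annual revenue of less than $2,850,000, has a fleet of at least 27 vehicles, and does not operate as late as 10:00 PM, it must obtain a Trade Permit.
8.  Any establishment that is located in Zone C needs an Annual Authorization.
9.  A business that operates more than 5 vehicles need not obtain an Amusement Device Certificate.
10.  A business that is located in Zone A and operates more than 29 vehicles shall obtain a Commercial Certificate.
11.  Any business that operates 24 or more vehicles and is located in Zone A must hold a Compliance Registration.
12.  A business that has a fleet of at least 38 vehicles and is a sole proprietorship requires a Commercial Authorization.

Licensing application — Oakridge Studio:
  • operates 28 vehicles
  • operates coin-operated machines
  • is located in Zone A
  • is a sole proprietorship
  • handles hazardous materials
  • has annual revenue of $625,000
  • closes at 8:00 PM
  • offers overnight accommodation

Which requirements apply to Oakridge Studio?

1. revenue $625,000 ≤ $1,100,000; closes 8:00 PM, after 6:00 PM → Regulatory Authorization not required.
2. closes 8:00 PM, after 7:00 PM; revenue $625,000 > $525,000 → Standard License not required.
3. operates coin-operated machines; handles hazardous materials; offers overnight accommodation → Amusement Device Certificate required.
4. vehicles 28 ≤ 31; handles hazardous materials; closes 8:00 PM, after 6:00 PM → Annual Permit required.
5. closes 8:00 PM, at/before 9:00 PM → Daytime Authorization required.
6. is a sole proprietorship; operates coin-operated machines → exempt from Daytime Authorization.
7. revenue $625,000 < $2,850,000; vehicles 28 ≥ 27; closes 8:00 PM, at/before 10:00 PM → Trade Permit required.
8. is located in Zone A (not: is located in Zone C) → Annual Authorization not required.
9. vehicles 28 > 5 → exempt from Amusement Device Certificate.
10. is located in Zone A; vehicles 28 ≤ 29 → Commercial Certificate not required.
11. vehicles 28 ≥ 24; is located in Zone A → Compliance Registration required.
12. vehicles 28 < 38; is a sole proprietorship → Commercial Authorization not required.

Annual Permit, Compliance Registration, Trade Permit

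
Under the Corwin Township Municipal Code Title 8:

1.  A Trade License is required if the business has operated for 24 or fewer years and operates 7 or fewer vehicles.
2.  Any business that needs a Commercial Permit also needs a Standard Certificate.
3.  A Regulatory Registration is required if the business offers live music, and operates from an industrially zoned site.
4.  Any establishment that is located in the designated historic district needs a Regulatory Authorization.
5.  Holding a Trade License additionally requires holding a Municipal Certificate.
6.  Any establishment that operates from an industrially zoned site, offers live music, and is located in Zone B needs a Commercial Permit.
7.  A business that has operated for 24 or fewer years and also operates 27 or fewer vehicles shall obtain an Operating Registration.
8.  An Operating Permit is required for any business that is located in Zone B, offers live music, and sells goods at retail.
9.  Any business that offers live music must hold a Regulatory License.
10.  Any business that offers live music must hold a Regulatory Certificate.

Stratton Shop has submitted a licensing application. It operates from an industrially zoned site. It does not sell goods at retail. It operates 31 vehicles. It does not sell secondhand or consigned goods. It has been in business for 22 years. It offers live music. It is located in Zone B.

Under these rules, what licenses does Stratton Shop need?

Commercial Permit, Regulatory Certificate, Regulatory License, Regulatory Registration, Standard Certificate

1. years in business 22 ≤ 24; vehicles 31 > 7 → Trade License not required.
2. Commercial Permit is required → Standard Certificate also required.
3. offers live music; operates from an industrially zoned site → Regulatory Registration required.
4. is located in Zone B (not: is located in the designated historic district) → Regulatory Authorization not required.
5. Trade License is not required → no effect.
6. operates from an industrially zoned site; offers live music; is located in Zone B → Commercial Permit required.
7. years in business 22 ≤ 24; vehicles 31 > 27 → Operating Registration not required.
8. is located in Zone B; offers live music; does not sell goods at retail → Operating Permit not required.
9. offers live music → Regulatory License required.
10. offers live music → Regulatory Certificate required.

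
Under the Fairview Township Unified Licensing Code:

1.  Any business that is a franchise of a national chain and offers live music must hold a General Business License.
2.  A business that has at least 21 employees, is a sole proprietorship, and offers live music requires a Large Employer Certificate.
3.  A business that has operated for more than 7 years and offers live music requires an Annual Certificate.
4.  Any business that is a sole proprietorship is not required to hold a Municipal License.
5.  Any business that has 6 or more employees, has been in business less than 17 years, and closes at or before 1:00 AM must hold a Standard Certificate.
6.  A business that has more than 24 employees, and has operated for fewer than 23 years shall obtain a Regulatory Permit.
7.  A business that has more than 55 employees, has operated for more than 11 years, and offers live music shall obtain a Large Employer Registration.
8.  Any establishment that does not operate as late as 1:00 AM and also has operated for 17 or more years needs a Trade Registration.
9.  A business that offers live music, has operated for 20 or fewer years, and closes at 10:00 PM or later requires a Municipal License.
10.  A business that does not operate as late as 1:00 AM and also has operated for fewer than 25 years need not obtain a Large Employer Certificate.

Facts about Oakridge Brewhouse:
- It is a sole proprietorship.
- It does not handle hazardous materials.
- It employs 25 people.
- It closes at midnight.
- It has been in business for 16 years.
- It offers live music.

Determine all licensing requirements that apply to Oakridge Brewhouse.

Annual Certificate, Regulatory Permit, Standard Certificate

1. is a sole proprietorship (not: is a franchise of a national chain); offers live music → General Business License not required.
2. employees 25 ≥ 21; is a sole proprietorship; offers live music → Large Employer Certificate required.
3. years in business 16 > 7; offers live music → Annual Certificate required.
4. is a sole proprietorship → exempt from Municipal License.
5. employees 25 ≥ 6; years in business 16 < 17; closes midnight, at/before 1:00 AM → Standard Certificate required.
6. employees 25 > 24; years in business 16 < 23 → Regulatory Permit required.
7. employees 25 ≤ 55; years in business 16 > 11; offers live music → Large Employer Registration not required.
8. closes midnight, at/before 1:00 AM; years in business 16 < 17 → Trade Registration not required.
9. offers live music; years in business 16 ≤ 20; closes midnight, after 10:00 PM → Municipal License required.
10. closes midnight, at/before 1:00 AM; years in business 16 < 25 → exempt from Large Employer Certificate.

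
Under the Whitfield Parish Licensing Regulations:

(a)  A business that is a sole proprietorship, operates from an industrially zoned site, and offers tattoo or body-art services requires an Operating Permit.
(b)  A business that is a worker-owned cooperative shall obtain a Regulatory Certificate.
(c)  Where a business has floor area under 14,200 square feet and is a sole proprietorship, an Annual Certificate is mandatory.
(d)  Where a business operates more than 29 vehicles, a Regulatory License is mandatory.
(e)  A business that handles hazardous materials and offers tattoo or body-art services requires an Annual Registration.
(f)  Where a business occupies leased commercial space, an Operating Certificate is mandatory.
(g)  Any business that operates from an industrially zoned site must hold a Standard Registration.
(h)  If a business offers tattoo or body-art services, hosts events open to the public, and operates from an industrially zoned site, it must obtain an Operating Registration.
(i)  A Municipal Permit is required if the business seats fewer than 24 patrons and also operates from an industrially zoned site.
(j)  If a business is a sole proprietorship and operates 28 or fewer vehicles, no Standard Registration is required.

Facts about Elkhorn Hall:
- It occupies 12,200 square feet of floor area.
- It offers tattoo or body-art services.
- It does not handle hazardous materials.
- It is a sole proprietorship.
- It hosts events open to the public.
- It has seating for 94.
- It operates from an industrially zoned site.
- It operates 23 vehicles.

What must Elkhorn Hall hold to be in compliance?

(a) is a sole proprietorship; operates from an industrially zoned site; offers tattoo or body-art services → Operating Permit required.
(b) is a sole proprietorship (not: is a worker-owned cooperative) → Regulatory Certificate not required.
(c) floor area 12,200 square feet < 14,200 square feet; is a sole proprietorship → Annual Certificate required.
(d) vehicles 23 ≤ 29 → Regulatory License not required.
(e) does not handle hazardous materials; offers tattoo or body-art services → Annual Registration not required.
(f) operates from an industrially zoned site (not: occupies leased commercial space) → Operating Certificate not required.
(g) operates from an industrially zoned site → Standard Registration required.
(h) offers tattoo or body-art services; hosts events open to the public; operates from an industrially zoned site → Operating Registration required.
(i) seating 94 ≥ 24; operates from an industrially zoned site → Municipal Permit not required.
(j) is a sole proprietorship; vehicles 23 ≤ 28 → exempt from Standard Registration.

Annual Certificate, Operating Permit, Operating Registration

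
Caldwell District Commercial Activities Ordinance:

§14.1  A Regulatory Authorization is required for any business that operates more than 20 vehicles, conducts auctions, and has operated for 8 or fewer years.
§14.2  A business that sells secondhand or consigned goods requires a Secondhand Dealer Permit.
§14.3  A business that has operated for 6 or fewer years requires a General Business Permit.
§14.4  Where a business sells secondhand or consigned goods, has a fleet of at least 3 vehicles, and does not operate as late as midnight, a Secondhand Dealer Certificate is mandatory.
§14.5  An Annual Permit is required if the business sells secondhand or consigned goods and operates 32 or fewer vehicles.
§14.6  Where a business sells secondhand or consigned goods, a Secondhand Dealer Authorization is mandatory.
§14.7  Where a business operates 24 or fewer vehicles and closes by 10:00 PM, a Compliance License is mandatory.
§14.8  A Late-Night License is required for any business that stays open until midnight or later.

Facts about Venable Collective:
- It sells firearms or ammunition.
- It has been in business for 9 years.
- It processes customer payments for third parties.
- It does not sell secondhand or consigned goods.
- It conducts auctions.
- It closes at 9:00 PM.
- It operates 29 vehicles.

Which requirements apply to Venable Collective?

None

§14.1 vehicles 29 > 20; conducts auctions; years in business 9 > 8 → Regulatory Authorization not required.
§14.2 does not sell secondhand or consigned goods → Secondhand Dealer Permit not required.
§14.3 years in business 9 > 6 → General Business Permit not required.
§14.4 does not sell secondhand or consigned goods; vehicles 29 ≥ 3; closes 9:00 PM, at/before midnight → Secondhand Dealer Certificate not required.
§14.5 does not sell secondhand or consigned goods; vehicles 29 ≤ 32 → Annual Permit not required.
§14.6 does not sell secondhand or consigned goods → Secondhand Dealer Authorization not required.
§14.7 vehicles 29 > 24; closes 9:00 PM, at/before 10:00 PM → Compliance License not required.
§14.8 closes 9:00 PM, at/before midnight → Late-Night License not required.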